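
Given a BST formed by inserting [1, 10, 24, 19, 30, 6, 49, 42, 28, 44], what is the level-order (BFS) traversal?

Tree insertion order: [1, 10, 24, 19, 30, 6, 49, 42, 28, 44]
Tree (level-order array): [1, None, 10, 6, 24, None, None, 19, 30, None, None, 28, 49, None, None, 42, None, None, 44]
BFS from the root, enqueuing left then right child of each popped node:
  queue [1] -> pop 1, enqueue [10], visited so far: [1]
  queue [10] -> pop 10, enqueue [6, 24], visited so far: [1, 10]
  queue [6, 24] -> pop 6, enqueue [none], visited so far: [1, 10, 6]
  queue [24] -> pop 24, enqueue [19, 30], visited so far: [1, 10, 6, 24]
  queue [19, 30] -> pop 19, enqueue [none], visited so far: [1, 10, 6, 24, 19]
  queue [30] -> pop 30, enqueue [28, 49], visited so far: [1, 10, 6, 24, 19, 30]
  queue [28, 49] -> pop 28, enqueue [none], visited so far: [1, 10, 6, 24, 19, 30, 28]
  queue [49] -> pop 49, enqueue [42], visited so far: [1, 10, 6, 24, 19, 30, 28, 49]
  queue [42] -> pop 42, enqueue [44], visited so far: [1, 10, 6, 24, 19, 30, 28, 49, 42]
  queue [44] -> pop 44, enqueue [none], visited so far: [1, 10, 6, 24, 19, 30, 28, 49, 42, 44]
Result: [1, 10, 6, 24, 19, 30, 28, 49, 42, 44]


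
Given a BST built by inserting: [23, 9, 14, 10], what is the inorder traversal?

Tree insertion order: [23, 9, 14, 10]
Tree (level-order array): [23, 9, None, None, 14, 10]
Inorder traversal: [9, 10, 14, 23]


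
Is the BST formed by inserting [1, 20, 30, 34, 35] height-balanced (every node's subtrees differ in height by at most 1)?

Tree (level-order array): [1, None, 20, None, 30, None, 34, None, 35]
Definition: a tree is height-balanced if, at every node, |h(left) - h(right)| <= 1 (empty subtree has height -1).
Bottom-up per-node check:
  node 35: h_left=-1, h_right=-1, diff=0 [OK], height=0
  node 34: h_left=-1, h_right=0, diff=1 [OK], height=1
  node 30: h_left=-1, h_right=1, diff=2 [FAIL (|-1-1|=2 > 1)], height=2
  node 20: h_left=-1, h_right=2, diff=3 [FAIL (|-1-2|=3 > 1)], height=3
  node 1: h_left=-1, h_right=3, diff=4 [FAIL (|-1-3|=4 > 1)], height=4
Node 30 violates the condition: |-1 - 1| = 2 > 1.
Result: Not balanced


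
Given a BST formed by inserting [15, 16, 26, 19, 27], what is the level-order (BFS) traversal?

Tree insertion order: [15, 16, 26, 19, 27]
Tree (level-order array): [15, None, 16, None, 26, 19, 27]
BFS from the root, enqueuing left then right child of each popped node:
  queue [15] -> pop 15, enqueue [16], visited so far: [15]
  queue [16] -> pop 16, enqueue [26], visited so far: [15, 16]
  queue [26] -> pop 26, enqueue [19, 27], visited so far: [15, 16, 26]
  queue [19, 27] -> pop 19, enqueue [none], visited so far: [15, 16, 26, 19]
  queue [27] -> pop 27, enqueue [none], visited so far: [15, 16, 26, 19, 27]
Result: [15, 16, 26, 19, 27]


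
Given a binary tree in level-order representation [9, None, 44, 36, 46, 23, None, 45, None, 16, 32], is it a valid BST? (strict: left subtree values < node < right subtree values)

Level-order array: [9, None, 44, 36, 46, 23, None, 45, None, 16, 32]
Validate using subtree bounds (lo, hi): at each node, require lo < value < hi,
then recurse left with hi=value and right with lo=value.
Preorder trace (stopping at first violation):
  at node 9 with bounds (-inf, +inf): OK
  at node 44 with bounds (9, +inf): OK
  at node 36 with bounds (9, 44): OK
  at node 23 with bounds (9, 36): OK
  at node 16 with bounds (9, 23): OK
  at node 32 with bounds (23, 36): OK
  at node 46 with bounds (44, +inf): OK
  at node 45 with bounds (44, 46): OK
No violation found at any node.
Result: Valid BST


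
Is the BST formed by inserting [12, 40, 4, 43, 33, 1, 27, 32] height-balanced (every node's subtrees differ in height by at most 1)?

Tree (level-order array): [12, 4, 40, 1, None, 33, 43, None, None, 27, None, None, None, None, 32]
Definition: a tree is height-balanced if, at every node, |h(left) - h(right)| <= 1 (empty subtree has height -1).
Bottom-up per-node check:
  node 1: h_left=-1, h_right=-1, diff=0 [OK], height=0
  node 4: h_left=0, h_right=-1, diff=1 [OK], height=1
  node 32: h_left=-1, h_right=-1, diff=0 [OK], height=0
  node 27: h_left=-1, h_right=0, diff=1 [OK], height=1
  node 33: h_left=1, h_right=-1, diff=2 [FAIL (|1--1|=2 > 1)], height=2
  node 43: h_left=-1, h_right=-1, diff=0 [OK], height=0
  node 40: h_left=2, h_right=0, diff=2 [FAIL (|2-0|=2 > 1)], height=3
  node 12: h_left=1, h_right=3, diff=2 [FAIL (|1-3|=2 > 1)], height=4
Node 33 violates the condition: |1 - -1| = 2 > 1.
Result: Not balanced


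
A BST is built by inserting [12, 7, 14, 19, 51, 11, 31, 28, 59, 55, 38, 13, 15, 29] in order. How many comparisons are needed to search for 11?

Search path for 11: 12 -> 7 -> 11
Found: True
Comparisons: 3


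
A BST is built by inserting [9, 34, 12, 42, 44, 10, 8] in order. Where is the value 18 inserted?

Starting tree (level order): [9, 8, 34, None, None, 12, 42, 10, None, None, 44]
Insertion path: 9 -> 34 -> 12
Result: insert 18 as right child of 12
Final tree (level order): [9, 8, 34, None, None, 12, 42, 10, 18, None, 44]


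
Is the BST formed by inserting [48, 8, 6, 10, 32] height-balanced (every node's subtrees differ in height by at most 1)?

Tree (level-order array): [48, 8, None, 6, 10, None, None, None, 32]
Definition: a tree is height-balanced if, at every node, |h(left) - h(right)| <= 1 (empty subtree has height -1).
Bottom-up per-node check:
  node 6: h_left=-1, h_right=-1, diff=0 [OK], height=0
  node 32: h_left=-1, h_right=-1, diff=0 [OK], height=0
  node 10: h_left=-1, h_right=0, diff=1 [OK], height=1
  node 8: h_left=0, h_right=1, diff=1 [OK], height=2
  node 48: h_left=2, h_right=-1, diff=3 [FAIL (|2--1|=3 > 1)], height=3
Node 48 violates the condition: |2 - -1| = 3 > 1.
Result: Not balanced


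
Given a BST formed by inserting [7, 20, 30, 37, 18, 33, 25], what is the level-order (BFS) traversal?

Tree insertion order: [7, 20, 30, 37, 18, 33, 25]
Tree (level-order array): [7, None, 20, 18, 30, None, None, 25, 37, None, None, 33]
BFS from the root, enqueuing left then right child of each popped node:
  queue [7] -> pop 7, enqueue [20], visited so far: [7]
  queue [20] -> pop 20, enqueue [18, 30], visited so far: [7, 20]
  queue [18, 30] -> pop 18, enqueue [none], visited so far: [7, 20, 18]
  queue [30] -> pop 30, enqueue [25, 37], visited so far: [7, 20, 18, 30]
  queue [25, 37] -> pop 25, enqueue [none], visited so far: [7, 20, 18, 30, 25]
  queue [37] -> pop 37, enqueue [33], visited so far: [7, 20, 18, 30, 25, 37]
  queue [33] -> pop 33, enqueue [none], visited so far: [7, 20, 18, 30, 25, 37, 33]
Result: [7, 20, 18, 30, 25, 37, 33]


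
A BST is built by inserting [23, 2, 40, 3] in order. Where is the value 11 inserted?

Starting tree (level order): [23, 2, 40, None, 3]
Insertion path: 23 -> 2 -> 3
Result: insert 11 as right child of 3
Final tree (level order): [23, 2, 40, None, 3, None, None, None, 11]


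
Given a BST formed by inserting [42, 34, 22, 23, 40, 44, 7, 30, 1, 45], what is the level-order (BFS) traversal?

Tree insertion order: [42, 34, 22, 23, 40, 44, 7, 30, 1, 45]
Tree (level-order array): [42, 34, 44, 22, 40, None, 45, 7, 23, None, None, None, None, 1, None, None, 30]
BFS from the root, enqueuing left then right child of each popped node:
  queue [42] -> pop 42, enqueue [34, 44], visited so far: [42]
  queue [34, 44] -> pop 34, enqueue [22, 40], visited so far: [42, 34]
  queue [44, 22, 40] -> pop 44, enqueue [45], visited so far: [42, 34, 44]
  queue [22, 40, 45] -> pop 22, enqueue [7, 23], visited so far: [42, 34, 44, 22]
  queue [40, 45, 7, 23] -> pop 40, enqueue [none], visited so far: [42, 34, 44, 22, 40]
  queue [45, 7, 23] -> pop 45, enqueue [none], visited so far: [42, 34, 44, 22, 40, 45]
  queue [7, 23] -> pop 7, enqueue [1], visited so far: [42, 34, 44, 22, 40, 45, 7]
  queue [23, 1] -> pop 23, enqueue [30], visited so far: [42, 34, 44, 22, 40, 45, 7, 23]
  queue [1, 30] -> pop 1, enqueue [none], visited so far: [42, 34, 44, 22, 40, 45, 7, 23, 1]
  queue [30] -> pop 30, enqueue [none], visited so far: [42, 34, 44, 22, 40, 45, 7, 23, 1, 30]
Result: [42, 34, 44, 22, 40, 45, 7, 23, 1, 30]


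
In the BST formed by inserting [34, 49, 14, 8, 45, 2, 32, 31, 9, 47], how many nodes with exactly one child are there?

Tree built from: [34, 49, 14, 8, 45, 2, 32, 31, 9, 47]
Tree (level-order array): [34, 14, 49, 8, 32, 45, None, 2, 9, 31, None, None, 47]
Rule: These are nodes with exactly 1 non-null child.
Per-node child counts:
  node 34: 2 child(ren)
  node 14: 2 child(ren)
  node 8: 2 child(ren)
  node 2: 0 child(ren)
  node 9: 0 child(ren)
  node 32: 1 child(ren)
  node 31: 0 child(ren)
  node 49: 1 child(ren)
  node 45: 1 child(ren)
  node 47: 0 child(ren)
Matching nodes: [32, 49, 45]
Count of nodes with exactly one child: 3


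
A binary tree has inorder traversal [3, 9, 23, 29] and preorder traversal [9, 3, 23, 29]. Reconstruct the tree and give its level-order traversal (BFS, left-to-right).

Inorder:  [3, 9, 23, 29]
Preorder: [9, 3, 23, 29]
Algorithm: preorder visits root first, so consume preorder in order;
for each root, split the current inorder slice at that value into
left-subtree inorder and right-subtree inorder, then recurse.
Recursive splits:
  root=9; inorder splits into left=[3], right=[23, 29]
  root=3; inorder splits into left=[], right=[]
  root=23; inorder splits into left=[], right=[29]
  root=29; inorder splits into left=[], right=[]
Reconstructed level-order: [9, 3, 23, 29]


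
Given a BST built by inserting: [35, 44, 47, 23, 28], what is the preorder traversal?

Tree insertion order: [35, 44, 47, 23, 28]
Tree (level-order array): [35, 23, 44, None, 28, None, 47]
Preorder traversal: [35, 23, 28, 44, 47]


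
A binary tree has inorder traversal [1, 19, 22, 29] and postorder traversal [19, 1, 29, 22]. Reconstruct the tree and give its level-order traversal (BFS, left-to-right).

Inorder:   [1, 19, 22, 29]
Postorder: [19, 1, 29, 22]
Algorithm: postorder visits root last, so walk postorder right-to-left;
each value is the root of the current inorder slice — split it at that
value, recurse on the right subtree first, then the left.
Recursive splits:
  root=22; inorder splits into left=[1, 19], right=[29]
  root=29; inorder splits into left=[], right=[]
  root=1; inorder splits into left=[], right=[19]
  root=19; inorder splits into left=[], right=[]
Reconstructed level-order: [22, 1, 29, 19]


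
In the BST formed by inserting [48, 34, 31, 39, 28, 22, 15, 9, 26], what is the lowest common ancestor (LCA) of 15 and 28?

Tree insertion order: [48, 34, 31, 39, 28, 22, 15, 9, 26]
Tree (level-order array): [48, 34, None, 31, 39, 28, None, None, None, 22, None, 15, 26, 9]
In a BST, the LCA of p=15, q=28 is the first node v on the
root-to-leaf path with p <= v <= q (go left if both < v, right if both > v).
Walk from root:
  at 48: both 15 and 28 < 48, go left
  at 34: both 15 and 28 < 34, go left
  at 31: both 15 and 28 < 31, go left
  at 28: 15 <= 28 <= 28, this is the LCA
LCA = 28


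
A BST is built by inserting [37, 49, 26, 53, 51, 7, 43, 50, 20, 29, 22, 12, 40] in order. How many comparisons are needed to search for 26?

Search path for 26: 37 -> 26
Found: True
Comparisons: 2


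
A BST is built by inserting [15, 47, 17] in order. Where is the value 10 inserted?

Starting tree (level order): [15, None, 47, 17]
Insertion path: 15
Result: insert 10 as left child of 15
Final tree (level order): [15, 10, 47, None, None, 17]


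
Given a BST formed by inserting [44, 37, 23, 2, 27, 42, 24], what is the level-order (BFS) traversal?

Tree insertion order: [44, 37, 23, 2, 27, 42, 24]
Tree (level-order array): [44, 37, None, 23, 42, 2, 27, None, None, None, None, 24]
BFS from the root, enqueuing left then right child of each popped node:
  queue [44] -> pop 44, enqueue [37], visited so far: [44]
  queue [37] -> pop 37, enqueue [23, 42], visited so far: [44, 37]
  queue [23, 42] -> pop 23, enqueue [2, 27], visited so far: [44, 37, 23]
  queue [42, 2, 27] -> pop 42, enqueue [none], visited so far: [44, 37, 23, 42]
  queue [2, 27] -> pop 2, enqueue [none], visited so far: [44, 37, 23, 42, 2]
  queue [27] -> pop 27, enqueue [24], visited so far: [44, 37, 23, 42, 2, 27]
  queue [24] -> pop 24, enqueue [none], visited so far: [44, 37, 23, 42, 2, 27, 24]
Result: [44, 37, 23, 42, 2, 27, 24]


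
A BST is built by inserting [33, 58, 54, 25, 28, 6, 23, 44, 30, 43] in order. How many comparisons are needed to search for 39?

Search path for 39: 33 -> 58 -> 54 -> 44 -> 43
Found: False
Comparisons: 5


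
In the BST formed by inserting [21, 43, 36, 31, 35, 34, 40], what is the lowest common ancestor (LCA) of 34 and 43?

Tree insertion order: [21, 43, 36, 31, 35, 34, 40]
Tree (level-order array): [21, None, 43, 36, None, 31, 40, None, 35, None, None, 34]
In a BST, the LCA of p=34, q=43 is the first node v on the
root-to-leaf path with p <= v <= q (go left if both < v, right if both > v).
Walk from root:
  at 21: both 34 and 43 > 21, go right
  at 43: 34 <= 43 <= 43, this is the LCA
LCA = 43


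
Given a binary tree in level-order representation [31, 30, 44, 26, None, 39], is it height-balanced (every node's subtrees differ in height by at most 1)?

Tree (level-order array): [31, 30, 44, 26, None, 39]
Definition: a tree is height-balanced if, at every node, |h(left) - h(right)| <= 1 (empty subtree has height -1).
Bottom-up per-node check:
  node 26: h_left=-1, h_right=-1, diff=0 [OK], height=0
  node 30: h_left=0, h_right=-1, diff=1 [OK], height=1
  node 39: h_left=-1, h_right=-1, diff=0 [OK], height=0
  node 44: h_left=0, h_right=-1, diff=1 [OK], height=1
  node 31: h_left=1, h_right=1, diff=0 [OK], height=2
All nodes satisfy the balance condition.
Result: Balanced


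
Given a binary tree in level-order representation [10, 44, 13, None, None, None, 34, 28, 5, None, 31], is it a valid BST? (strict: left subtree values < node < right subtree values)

Level-order array: [10, 44, 13, None, None, None, 34, 28, 5, None, 31]
Validate using subtree bounds (lo, hi): at each node, require lo < value < hi,
then recurse left with hi=value and right with lo=value.
Preorder trace (stopping at first violation):
  at node 10 with bounds (-inf, +inf): OK
  at node 44 with bounds (-inf, 10): VIOLATION
Node 44 violates its bound: not (-inf < 44 < 10).
Result: Not a valid BST


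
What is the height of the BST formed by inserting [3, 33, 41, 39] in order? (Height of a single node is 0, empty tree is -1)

Insertion order: [3, 33, 41, 39]
Tree (level-order array): [3, None, 33, None, 41, 39]
Compute height bottom-up (empty subtree = -1):
  height(39) = 1 + max(-1, -1) = 0
  height(41) = 1 + max(0, -1) = 1
  height(33) = 1 + max(-1, 1) = 2
  height(3) = 1 + max(-1, 2) = 3
Height = 3


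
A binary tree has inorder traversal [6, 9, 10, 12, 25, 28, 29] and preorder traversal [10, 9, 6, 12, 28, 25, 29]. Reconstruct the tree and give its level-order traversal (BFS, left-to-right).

Inorder:  [6, 9, 10, 12, 25, 28, 29]
Preorder: [10, 9, 6, 12, 28, 25, 29]
Algorithm: preorder visits root first, so consume preorder in order;
for each root, split the current inorder slice at that value into
left-subtree inorder and right-subtree inorder, then recurse.
Recursive splits:
  root=10; inorder splits into left=[6, 9], right=[12, 25, 28, 29]
  root=9; inorder splits into left=[6], right=[]
  root=6; inorder splits into left=[], right=[]
  root=12; inorder splits into left=[], right=[25, 28, 29]
  root=28; inorder splits into left=[25], right=[29]
  root=25; inorder splits into left=[], right=[]
  root=29; inorder splits into left=[], right=[]
Reconstructed level-order: [10, 9, 12, 6, 28, 25, 29]


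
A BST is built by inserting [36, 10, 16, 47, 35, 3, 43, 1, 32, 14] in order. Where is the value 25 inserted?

Starting tree (level order): [36, 10, 47, 3, 16, 43, None, 1, None, 14, 35, None, None, None, None, None, None, 32]
Insertion path: 36 -> 10 -> 16 -> 35 -> 32
Result: insert 25 as left child of 32
Final tree (level order): [36, 10, 47, 3, 16, 43, None, 1, None, 14, 35, None, None, None, None, None, None, 32, None, 25]


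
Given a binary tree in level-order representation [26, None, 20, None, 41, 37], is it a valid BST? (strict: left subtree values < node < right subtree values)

Level-order array: [26, None, 20, None, 41, 37]
Validate using subtree bounds (lo, hi): at each node, require lo < value < hi,
then recurse left with hi=value and right with lo=value.
Preorder trace (stopping at first violation):
  at node 26 with bounds (-inf, +inf): OK
  at node 20 with bounds (26, +inf): VIOLATION
Node 20 violates its bound: not (26 < 20 < +inf).
Result: Not a valid BST


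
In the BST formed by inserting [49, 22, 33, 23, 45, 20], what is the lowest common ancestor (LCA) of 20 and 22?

Tree insertion order: [49, 22, 33, 23, 45, 20]
Tree (level-order array): [49, 22, None, 20, 33, None, None, 23, 45]
In a BST, the LCA of p=20, q=22 is the first node v on the
root-to-leaf path with p <= v <= q (go left if both < v, right if both > v).
Walk from root:
  at 49: both 20 and 22 < 49, go left
  at 22: 20 <= 22 <= 22, this is the LCA
LCA = 22


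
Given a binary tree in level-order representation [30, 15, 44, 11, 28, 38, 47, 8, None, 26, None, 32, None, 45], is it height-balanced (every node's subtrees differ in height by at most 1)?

Tree (level-order array): [30, 15, 44, 11, 28, 38, 47, 8, None, 26, None, 32, None, 45]
Definition: a tree is height-balanced if, at every node, |h(left) - h(right)| <= 1 (empty subtree has height -1).
Bottom-up per-node check:
  node 8: h_left=-1, h_right=-1, diff=0 [OK], height=0
  node 11: h_left=0, h_right=-1, diff=1 [OK], height=1
  node 26: h_left=-1, h_right=-1, diff=0 [OK], height=0
  node 28: h_left=0, h_right=-1, diff=1 [OK], height=1
  node 15: h_left=1, h_right=1, diff=0 [OK], height=2
  node 32: h_left=-1, h_right=-1, diff=0 [OK], height=0
  node 38: h_left=0, h_right=-1, diff=1 [OK], height=1
  node 45: h_left=-1, h_right=-1, diff=0 [OK], height=0
  node 47: h_left=0, h_right=-1, diff=1 [OK], height=1
  node 44: h_left=1, h_right=1, diff=0 [OK], height=2
  node 30: h_left=2, h_right=2, diff=0 [OK], height=3
All nodes satisfy the balance condition.
Result: Balanced


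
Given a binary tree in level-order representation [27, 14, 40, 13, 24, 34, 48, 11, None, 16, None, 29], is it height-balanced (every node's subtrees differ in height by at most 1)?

Tree (level-order array): [27, 14, 40, 13, 24, 34, 48, 11, None, 16, None, 29]
Definition: a tree is height-balanced if, at every node, |h(left) - h(right)| <= 1 (empty subtree has height -1).
Bottom-up per-node check:
  node 11: h_left=-1, h_right=-1, diff=0 [OK], height=0
  node 13: h_left=0, h_right=-1, diff=1 [OK], height=1
  node 16: h_left=-1, h_right=-1, diff=0 [OK], height=0
  node 24: h_left=0, h_right=-1, diff=1 [OK], height=1
  node 14: h_left=1, h_right=1, diff=0 [OK], height=2
  node 29: h_left=-1, h_right=-1, diff=0 [OK], height=0
  node 34: h_left=0, h_right=-1, diff=1 [OK], height=1
  node 48: h_left=-1, h_right=-1, diff=0 [OK], height=0
  node 40: h_left=1, h_right=0, diff=1 [OK], height=2
  node 27: h_left=2, h_right=2, diff=0 [OK], height=3
All nodes satisfy the balance condition.
Result: Balanced


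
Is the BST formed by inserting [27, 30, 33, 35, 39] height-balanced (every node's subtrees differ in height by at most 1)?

Tree (level-order array): [27, None, 30, None, 33, None, 35, None, 39]
Definition: a tree is height-balanced if, at every node, |h(left) - h(right)| <= 1 (empty subtree has height -1).
Bottom-up per-node check:
  node 39: h_left=-1, h_right=-1, diff=0 [OK], height=0
  node 35: h_left=-1, h_right=0, diff=1 [OK], height=1
  node 33: h_left=-1, h_right=1, diff=2 [FAIL (|-1-1|=2 > 1)], height=2
  node 30: h_left=-1, h_right=2, diff=3 [FAIL (|-1-2|=3 > 1)], height=3
  node 27: h_left=-1, h_right=3, diff=4 [FAIL (|-1-3|=4 > 1)], height=4
Node 33 violates the condition: |-1 - 1| = 2 > 1.
Result: Not balanced


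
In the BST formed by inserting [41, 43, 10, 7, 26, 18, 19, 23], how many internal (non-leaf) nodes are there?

Tree built from: [41, 43, 10, 7, 26, 18, 19, 23]
Tree (level-order array): [41, 10, 43, 7, 26, None, None, None, None, 18, None, None, 19, None, 23]
Rule: An internal node has at least one child.
Per-node child counts:
  node 41: 2 child(ren)
  node 10: 2 child(ren)
  node 7: 0 child(ren)
  node 26: 1 child(ren)
  node 18: 1 child(ren)
  node 19: 1 child(ren)
  node 23: 0 child(ren)
  node 43: 0 child(ren)
Matching nodes: [41, 10, 26, 18, 19]
Count of internal (non-leaf) nodes: 5


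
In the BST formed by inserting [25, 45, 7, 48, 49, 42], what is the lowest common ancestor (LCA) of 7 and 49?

Tree insertion order: [25, 45, 7, 48, 49, 42]
Tree (level-order array): [25, 7, 45, None, None, 42, 48, None, None, None, 49]
In a BST, the LCA of p=7, q=49 is the first node v on the
root-to-leaf path with p <= v <= q (go left if both < v, right if both > v).
Walk from root:
  at 25: 7 <= 25 <= 49, this is the LCA
LCA = 25


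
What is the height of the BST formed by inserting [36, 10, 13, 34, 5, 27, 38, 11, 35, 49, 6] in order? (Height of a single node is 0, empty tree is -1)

Insertion order: [36, 10, 13, 34, 5, 27, 38, 11, 35, 49, 6]
Tree (level-order array): [36, 10, 38, 5, 13, None, 49, None, 6, 11, 34, None, None, None, None, None, None, 27, 35]
Compute height bottom-up (empty subtree = -1):
  height(6) = 1 + max(-1, -1) = 0
  height(5) = 1 + max(-1, 0) = 1
  height(11) = 1 + max(-1, -1) = 0
  height(27) = 1 + max(-1, -1) = 0
  height(35) = 1 + max(-1, -1) = 0
  height(34) = 1 + max(0, 0) = 1
  height(13) = 1 + max(0, 1) = 2
  height(10) = 1 + max(1, 2) = 3
  height(49) = 1 + max(-1, -1) = 0
  height(38) = 1 + max(-1, 0) = 1
  height(36) = 1 + max(3, 1) = 4
Height = 4


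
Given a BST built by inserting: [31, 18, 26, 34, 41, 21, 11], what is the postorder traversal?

Tree insertion order: [31, 18, 26, 34, 41, 21, 11]
Tree (level-order array): [31, 18, 34, 11, 26, None, 41, None, None, 21]
Postorder traversal: [11, 21, 26, 18, 41, 34, 31]


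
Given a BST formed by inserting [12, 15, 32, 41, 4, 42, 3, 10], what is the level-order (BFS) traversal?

Tree insertion order: [12, 15, 32, 41, 4, 42, 3, 10]
Tree (level-order array): [12, 4, 15, 3, 10, None, 32, None, None, None, None, None, 41, None, 42]
BFS from the root, enqueuing left then right child of each popped node:
  queue [12] -> pop 12, enqueue [4, 15], visited so far: [12]
  queue [4, 15] -> pop 4, enqueue [3, 10], visited so far: [12, 4]
  queue [15, 3, 10] -> pop 15, enqueue [32], visited so far: [12, 4, 15]
  queue [3, 10, 32] -> pop 3, enqueue [none], visited so far: [12, 4, 15, 3]
  queue [10, 32] -> pop 10, enqueue [none], visited so far: [12, 4, 15, 3, 10]
  queue [32] -> pop 32, enqueue [41], visited so far: [12, 4, 15, 3, 10, 32]
  queue [41] -> pop 41, enqueue [42], visited so far: [12, 4, 15, 3, 10, 32, 41]
  queue [42] -> pop 42, enqueue [none], visited so far: [12, 4, 15, 3, 10, 32, 41, 42]
Result: [12, 4, 15, 3, 10, 32, 41, 42]


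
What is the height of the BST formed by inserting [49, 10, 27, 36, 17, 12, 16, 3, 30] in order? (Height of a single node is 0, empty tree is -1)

Insertion order: [49, 10, 27, 36, 17, 12, 16, 3, 30]
Tree (level-order array): [49, 10, None, 3, 27, None, None, 17, 36, 12, None, 30, None, None, 16]
Compute height bottom-up (empty subtree = -1):
  height(3) = 1 + max(-1, -1) = 0
  height(16) = 1 + max(-1, -1) = 0
  height(12) = 1 + max(-1, 0) = 1
  height(17) = 1 + max(1, -1) = 2
  height(30) = 1 + max(-1, -1) = 0
  height(36) = 1 + max(0, -1) = 1
  height(27) = 1 + max(2, 1) = 3
  height(10) = 1 + max(0, 3) = 4
  height(49) = 1 + max(4, -1) = 5
Height = 5


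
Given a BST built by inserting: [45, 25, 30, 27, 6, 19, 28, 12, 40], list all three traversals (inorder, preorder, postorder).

Tree insertion order: [45, 25, 30, 27, 6, 19, 28, 12, 40]
Tree (level-order array): [45, 25, None, 6, 30, None, 19, 27, 40, 12, None, None, 28]
Inorder (L, root, R): [6, 12, 19, 25, 27, 28, 30, 40, 45]
Preorder (root, L, R): [45, 25, 6, 19, 12, 30, 27, 28, 40]
Postorder (L, R, root): [12, 19, 6, 28, 27, 40, 30, 25, 45]


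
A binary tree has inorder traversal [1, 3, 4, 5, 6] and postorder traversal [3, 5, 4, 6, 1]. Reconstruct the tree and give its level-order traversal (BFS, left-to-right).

Inorder:   [1, 3, 4, 5, 6]
Postorder: [3, 5, 4, 6, 1]
Algorithm: postorder visits root last, so walk postorder right-to-left;
each value is the root of the current inorder slice — split it at that
value, recurse on the right subtree first, then the left.
Recursive splits:
  root=1; inorder splits into left=[], right=[3, 4, 5, 6]
  root=6; inorder splits into left=[3, 4, 5], right=[]
  root=4; inorder splits into left=[3], right=[5]
  root=5; inorder splits into left=[], right=[]
  root=3; inorder splits into left=[], right=[]
Reconstructed level-order: [1, 6, 4, 3, 5]


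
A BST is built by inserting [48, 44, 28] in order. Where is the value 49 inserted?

Starting tree (level order): [48, 44, None, 28]
Insertion path: 48
Result: insert 49 as right child of 48
Final tree (level order): [48, 44, 49, 28]


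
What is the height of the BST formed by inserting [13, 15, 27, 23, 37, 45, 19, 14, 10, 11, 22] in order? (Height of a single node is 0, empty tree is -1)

Insertion order: [13, 15, 27, 23, 37, 45, 19, 14, 10, 11, 22]
Tree (level-order array): [13, 10, 15, None, 11, 14, 27, None, None, None, None, 23, 37, 19, None, None, 45, None, 22]
Compute height bottom-up (empty subtree = -1):
  height(11) = 1 + max(-1, -1) = 0
  height(10) = 1 + max(-1, 0) = 1
  height(14) = 1 + max(-1, -1) = 0
  height(22) = 1 + max(-1, -1) = 0
  height(19) = 1 + max(-1, 0) = 1
  height(23) = 1 + max(1, -1) = 2
  height(45) = 1 + max(-1, -1) = 0
  height(37) = 1 + max(-1, 0) = 1
  height(27) = 1 + max(2, 1) = 3
  height(15) = 1 + max(0, 3) = 4
  height(13) = 1 + max(1, 4) = 5
Height = 5


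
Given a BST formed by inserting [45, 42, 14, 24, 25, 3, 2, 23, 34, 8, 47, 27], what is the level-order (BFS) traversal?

Tree insertion order: [45, 42, 14, 24, 25, 3, 2, 23, 34, 8, 47, 27]
Tree (level-order array): [45, 42, 47, 14, None, None, None, 3, 24, 2, 8, 23, 25, None, None, None, None, None, None, None, 34, 27]
BFS from the root, enqueuing left then right child of each popped node:
  queue [45] -> pop 45, enqueue [42, 47], visited so far: [45]
  queue [42, 47] -> pop 42, enqueue [14], visited so far: [45, 42]
  queue [47, 14] -> pop 47, enqueue [none], visited so far: [45, 42, 47]
  queue [14] -> pop 14, enqueue [3, 24], visited so far: [45, 42, 47, 14]
  queue [3, 24] -> pop 3, enqueue [2, 8], visited so far: [45, 42, 47, 14, 3]
  queue [24, 2, 8] -> pop 24, enqueue [23, 25], visited so far: [45, 42, 47, 14, 3, 24]
  queue [2, 8, 23, 25] -> pop 2, enqueue [none], visited so far: [45, 42, 47, 14, 3, 24, 2]
  queue [8, 23, 25] -> pop 8, enqueue [none], visited so far: [45, 42, 47, 14, 3, 24, 2, 8]
  queue [23, 25] -> pop 23, enqueue [none], visited so far: [45, 42, 47, 14, 3, 24, 2, 8, 23]
  queue [25] -> pop 25, enqueue [34], visited so far: [45, 42, 47, 14, 3, 24, 2, 8, 23, 25]
  queue [34] -> pop 34, enqueue [27], visited so far: [45, 42, 47, 14, 3, 24, 2, 8, 23, 25, 34]
  queue [27] -> pop 27, enqueue [none], visited so far: [45, 42, 47, 14, 3, 24, 2, 8, 23, 25, 34, 27]
Result: [45, 42, 47, 14, 3, 24, 2, 8, 23, 25, 34, 27]


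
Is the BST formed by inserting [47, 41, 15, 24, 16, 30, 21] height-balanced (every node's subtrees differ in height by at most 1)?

Tree (level-order array): [47, 41, None, 15, None, None, 24, 16, 30, None, 21]
Definition: a tree is height-balanced if, at every node, |h(left) - h(right)| <= 1 (empty subtree has height -1).
Bottom-up per-node check:
  node 21: h_left=-1, h_right=-1, diff=0 [OK], height=0
  node 16: h_left=-1, h_right=0, diff=1 [OK], height=1
  node 30: h_left=-1, h_right=-1, diff=0 [OK], height=0
  node 24: h_left=1, h_right=0, diff=1 [OK], height=2
  node 15: h_left=-1, h_right=2, diff=3 [FAIL (|-1-2|=3 > 1)], height=3
  node 41: h_left=3, h_right=-1, diff=4 [FAIL (|3--1|=4 > 1)], height=4
  node 47: h_left=4, h_right=-1, diff=5 [FAIL (|4--1|=5 > 1)], height=5
Node 15 violates the condition: |-1 - 2| = 3 > 1.
Result: Not balanced


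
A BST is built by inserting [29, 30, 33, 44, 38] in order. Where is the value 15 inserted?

Starting tree (level order): [29, None, 30, None, 33, None, 44, 38]
Insertion path: 29
Result: insert 15 as left child of 29
Final tree (level order): [29, 15, 30, None, None, None, 33, None, 44, 38]


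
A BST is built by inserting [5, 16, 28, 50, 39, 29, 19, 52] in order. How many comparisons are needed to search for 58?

Search path for 58: 5 -> 16 -> 28 -> 50 -> 52
Found: False
Comparisons: 5


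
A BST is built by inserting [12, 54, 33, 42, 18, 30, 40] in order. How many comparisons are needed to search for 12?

Search path for 12: 12
Found: True
Comparisons: 1


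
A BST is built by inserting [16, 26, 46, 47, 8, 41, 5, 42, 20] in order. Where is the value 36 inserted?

Starting tree (level order): [16, 8, 26, 5, None, 20, 46, None, None, None, None, 41, 47, None, 42]
Insertion path: 16 -> 26 -> 46 -> 41
Result: insert 36 as left child of 41
Final tree (level order): [16, 8, 26, 5, None, 20, 46, None, None, None, None, 41, 47, 36, 42]


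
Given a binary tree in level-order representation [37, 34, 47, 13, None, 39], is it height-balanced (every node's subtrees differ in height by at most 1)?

Tree (level-order array): [37, 34, 47, 13, None, 39]
Definition: a tree is height-balanced if, at every node, |h(left) - h(right)| <= 1 (empty subtree has height -1).
Bottom-up per-node check:
  node 13: h_left=-1, h_right=-1, diff=0 [OK], height=0
  node 34: h_left=0, h_right=-1, diff=1 [OK], height=1
  node 39: h_left=-1, h_right=-1, diff=0 [OK], height=0
  node 47: h_left=0, h_right=-1, diff=1 [OK], height=1
  node 37: h_left=1, h_right=1, diff=0 [OK], height=2
All nodes satisfy the balance condition.
Result: Balanced


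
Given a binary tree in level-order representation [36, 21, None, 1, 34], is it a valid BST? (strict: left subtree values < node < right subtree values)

Level-order array: [36, 21, None, 1, 34]
Validate using subtree bounds (lo, hi): at each node, require lo < value < hi,
then recurse left with hi=value and right with lo=value.
Preorder trace (stopping at first violation):
  at node 36 with bounds (-inf, +inf): OK
  at node 21 with bounds (-inf, 36): OK
  at node 1 with bounds (-inf, 21): OK
  at node 34 with bounds (21, 36): OK
No violation found at any node.
Result: Valid BST


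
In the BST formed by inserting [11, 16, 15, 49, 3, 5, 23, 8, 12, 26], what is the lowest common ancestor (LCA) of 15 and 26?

Tree insertion order: [11, 16, 15, 49, 3, 5, 23, 8, 12, 26]
Tree (level-order array): [11, 3, 16, None, 5, 15, 49, None, 8, 12, None, 23, None, None, None, None, None, None, 26]
In a BST, the LCA of p=15, q=26 is the first node v on the
root-to-leaf path with p <= v <= q (go left if both < v, right if both > v).
Walk from root:
  at 11: both 15 and 26 > 11, go right
  at 16: 15 <= 16 <= 26, this is the LCA
LCA = 16


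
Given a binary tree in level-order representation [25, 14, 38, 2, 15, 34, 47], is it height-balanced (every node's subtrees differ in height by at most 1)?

Tree (level-order array): [25, 14, 38, 2, 15, 34, 47]
Definition: a tree is height-balanced if, at every node, |h(left) - h(right)| <= 1 (empty subtree has height -1).
Bottom-up per-node check:
  node 2: h_left=-1, h_right=-1, diff=0 [OK], height=0
  node 15: h_left=-1, h_right=-1, diff=0 [OK], height=0
  node 14: h_left=0, h_right=0, diff=0 [OK], height=1
  node 34: h_left=-1, h_right=-1, diff=0 [OK], height=0
  node 47: h_left=-1, h_right=-1, diff=0 [OK], height=0
  node 38: h_left=0, h_right=0, diff=0 [OK], height=1
  node 25: h_left=1, h_right=1, diff=0 [OK], height=2
All nodes satisfy the balance condition.
Result: Balanced


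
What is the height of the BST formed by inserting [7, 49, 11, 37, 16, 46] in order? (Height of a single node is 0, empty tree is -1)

Insertion order: [7, 49, 11, 37, 16, 46]
Tree (level-order array): [7, None, 49, 11, None, None, 37, 16, 46]
Compute height bottom-up (empty subtree = -1):
  height(16) = 1 + max(-1, -1) = 0
  height(46) = 1 + max(-1, -1) = 0
  height(37) = 1 + max(0, 0) = 1
  height(11) = 1 + max(-1, 1) = 2
  height(49) = 1 + max(2, -1) = 3
  height(7) = 1 + max(-1, 3) = 4
Height = 4


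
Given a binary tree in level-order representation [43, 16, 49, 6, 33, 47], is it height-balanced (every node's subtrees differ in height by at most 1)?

Tree (level-order array): [43, 16, 49, 6, 33, 47]
Definition: a tree is height-balanced if, at every node, |h(left) - h(right)| <= 1 (empty subtree has height -1).
Bottom-up per-node check:
  node 6: h_left=-1, h_right=-1, diff=0 [OK], height=0
  node 33: h_left=-1, h_right=-1, diff=0 [OK], height=0
  node 16: h_left=0, h_right=0, diff=0 [OK], height=1
  node 47: h_left=-1, h_right=-1, diff=0 [OK], height=0
  node 49: h_left=0, h_right=-1, diff=1 [OK], height=1
  node 43: h_left=1, h_right=1, diff=0 [OK], height=2
All nodes satisfy the balance condition.
Result: Balanced


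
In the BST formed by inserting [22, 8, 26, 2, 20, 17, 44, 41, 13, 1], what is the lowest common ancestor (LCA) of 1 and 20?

Tree insertion order: [22, 8, 26, 2, 20, 17, 44, 41, 13, 1]
Tree (level-order array): [22, 8, 26, 2, 20, None, 44, 1, None, 17, None, 41, None, None, None, 13]
In a BST, the LCA of p=1, q=20 is the first node v on the
root-to-leaf path with p <= v <= q (go left if both < v, right if both > v).
Walk from root:
  at 22: both 1 and 20 < 22, go left
  at 8: 1 <= 8 <= 20, this is the LCA
LCA = 8


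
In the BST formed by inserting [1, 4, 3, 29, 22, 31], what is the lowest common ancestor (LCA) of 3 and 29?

Tree insertion order: [1, 4, 3, 29, 22, 31]
Tree (level-order array): [1, None, 4, 3, 29, None, None, 22, 31]
In a BST, the LCA of p=3, q=29 is the first node v on the
root-to-leaf path with p <= v <= q (go left if both < v, right if both > v).
Walk from root:
  at 1: both 3 and 29 > 1, go right
  at 4: 3 <= 4 <= 29, this is the LCA
LCA = 4


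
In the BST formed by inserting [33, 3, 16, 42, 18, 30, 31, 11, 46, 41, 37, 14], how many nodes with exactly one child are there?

Tree built from: [33, 3, 16, 42, 18, 30, 31, 11, 46, 41, 37, 14]
Tree (level-order array): [33, 3, 42, None, 16, 41, 46, 11, 18, 37, None, None, None, None, 14, None, 30, None, None, None, None, None, 31]
Rule: These are nodes with exactly 1 non-null child.
Per-node child counts:
  node 33: 2 child(ren)
  node 3: 1 child(ren)
  node 16: 2 child(ren)
  node 11: 1 child(ren)
  node 14: 0 child(ren)
  node 18: 1 child(ren)
  node 30: 1 child(ren)
  node 31: 0 child(ren)
  node 42: 2 child(ren)
  node 41: 1 child(ren)
  node 37: 0 child(ren)
  node 46: 0 child(ren)
Matching nodes: [3, 11, 18, 30, 41]
Count of nodes with exactly one child: 5


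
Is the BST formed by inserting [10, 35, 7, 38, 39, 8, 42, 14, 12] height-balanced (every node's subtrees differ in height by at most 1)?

Tree (level-order array): [10, 7, 35, None, 8, 14, 38, None, None, 12, None, None, 39, None, None, None, 42]
Definition: a tree is height-balanced if, at every node, |h(left) - h(right)| <= 1 (empty subtree has height -1).
Bottom-up per-node check:
  node 8: h_left=-1, h_right=-1, diff=0 [OK], height=0
  node 7: h_left=-1, h_right=0, diff=1 [OK], height=1
  node 12: h_left=-1, h_right=-1, diff=0 [OK], height=0
  node 14: h_left=0, h_right=-1, diff=1 [OK], height=1
  node 42: h_left=-1, h_right=-1, diff=0 [OK], height=0
  node 39: h_left=-1, h_right=0, diff=1 [OK], height=1
  node 38: h_left=-1, h_right=1, diff=2 [FAIL (|-1-1|=2 > 1)], height=2
  node 35: h_left=1, h_right=2, diff=1 [OK], height=3
  node 10: h_left=1, h_right=3, diff=2 [FAIL (|1-3|=2 > 1)], height=4
Node 38 violates the condition: |-1 - 1| = 2 > 1.
Result: Not balanced


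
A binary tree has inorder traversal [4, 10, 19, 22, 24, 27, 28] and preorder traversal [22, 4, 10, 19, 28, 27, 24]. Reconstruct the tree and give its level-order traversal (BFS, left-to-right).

Inorder:  [4, 10, 19, 22, 24, 27, 28]
Preorder: [22, 4, 10, 19, 28, 27, 24]
Algorithm: preorder visits root first, so consume preorder in order;
for each root, split the current inorder slice at that value into
left-subtree inorder and right-subtree inorder, then recurse.
Recursive splits:
  root=22; inorder splits into left=[4, 10, 19], right=[24, 27, 28]
  root=4; inorder splits into left=[], right=[10, 19]
  root=10; inorder splits into left=[], right=[19]
  root=19; inorder splits into left=[], right=[]
  root=28; inorder splits into left=[24, 27], right=[]
  root=27; inorder splits into left=[24], right=[]
  root=24; inorder splits into left=[], right=[]
Reconstructed level-order: [22, 4, 28, 10, 27, 19, 24]


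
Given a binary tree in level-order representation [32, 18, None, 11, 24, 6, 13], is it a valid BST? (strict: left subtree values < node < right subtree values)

Level-order array: [32, 18, None, 11, 24, 6, 13]
Validate using subtree bounds (lo, hi): at each node, require lo < value < hi,
then recurse left with hi=value and right with lo=value.
Preorder trace (stopping at first violation):
  at node 32 with bounds (-inf, +inf): OK
  at node 18 with bounds (-inf, 32): OK
  at node 11 with bounds (-inf, 18): OK
  at node 6 with bounds (-inf, 11): OK
  at node 13 with bounds (11, 18): OK
  at node 24 with bounds (18, 32): OK
No violation found at any node.
Result: Valid BST


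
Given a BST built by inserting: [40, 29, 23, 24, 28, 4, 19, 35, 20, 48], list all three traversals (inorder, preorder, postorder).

Tree insertion order: [40, 29, 23, 24, 28, 4, 19, 35, 20, 48]
Tree (level-order array): [40, 29, 48, 23, 35, None, None, 4, 24, None, None, None, 19, None, 28, None, 20]
Inorder (L, root, R): [4, 19, 20, 23, 24, 28, 29, 35, 40, 48]
Preorder (root, L, R): [40, 29, 23, 4, 19, 20, 24, 28, 35, 48]
Postorder (L, R, root): [20, 19, 4, 28, 24, 23, 35, 29, 48, 40]


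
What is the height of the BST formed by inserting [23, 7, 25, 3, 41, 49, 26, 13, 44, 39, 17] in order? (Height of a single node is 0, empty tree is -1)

Insertion order: [23, 7, 25, 3, 41, 49, 26, 13, 44, 39, 17]
Tree (level-order array): [23, 7, 25, 3, 13, None, 41, None, None, None, 17, 26, 49, None, None, None, 39, 44]
Compute height bottom-up (empty subtree = -1):
  height(3) = 1 + max(-1, -1) = 0
  height(17) = 1 + max(-1, -1) = 0
  height(13) = 1 + max(-1, 0) = 1
  height(7) = 1 + max(0, 1) = 2
  height(39) = 1 + max(-1, -1) = 0
  height(26) = 1 + max(-1, 0) = 1
  height(44) = 1 + max(-1, -1) = 0
  height(49) = 1 + max(0, -1) = 1
  height(41) = 1 + max(1, 1) = 2
  height(25) = 1 + max(-1, 2) = 3
  height(23) = 1 + max(2, 3) = 4
Height = 4


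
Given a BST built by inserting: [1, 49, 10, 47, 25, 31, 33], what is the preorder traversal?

Tree insertion order: [1, 49, 10, 47, 25, 31, 33]
Tree (level-order array): [1, None, 49, 10, None, None, 47, 25, None, None, 31, None, 33]
Preorder traversal: [1, 49, 10, 47, 25, 31, 33]


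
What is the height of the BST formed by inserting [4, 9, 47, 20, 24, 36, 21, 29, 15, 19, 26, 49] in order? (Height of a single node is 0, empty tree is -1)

Insertion order: [4, 9, 47, 20, 24, 36, 21, 29, 15, 19, 26, 49]
Tree (level-order array): [4, None, 9, None, 47, 20, 49, 15, 24, None, None, None, 19, 21, 36, None, None, None, None, 29, None, 26]
Compute height bottom-up (empty subtree = -1):
  height(19) = 1 + max(-1, -1) = 0
  height(15) = 1 + max(-1, 0) = 1
  height(21) = 1 + max(-1, -1) = 0
  height(26) = 1 + max(-1, -1) = 0
  height(29) = 1 + max(0, -1) = 1
  height(36) = 1 + max(1, -1) = 2
  height(24) = 1 + max(0, 2) = 3
  height(20) = 1 + max(1, 3) = 4
  height(49) = 1 + max(-1, -1) = 0
  height(47) = 1 + max(4, 0) = 5
  height(9) = 1 + max(-1, 5) = 6
  height(4) = 1 + max(-1, 6) = 7
Height = 7


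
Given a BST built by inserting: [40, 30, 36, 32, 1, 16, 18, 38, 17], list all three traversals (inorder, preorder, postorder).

Tree insertion order: [40, 30, 36, 32, 1, 16, 18, 38, 17]
Tree (level-order array): [40, 30, None, 1, 36, None, 16, 32, 38, None, 18, None, None, None, None, 17]
Inorder (L, root, R): [1, 16, 17, 18, 30, 32, 36, 38, 40]
Preorder (root, L, R): [40, 30, 1, 16, 18, 17, 36, 32, 38]
Postorder (L, R, root): [17, 18, 16, 1, 32, 38, 36, 30, 40]
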